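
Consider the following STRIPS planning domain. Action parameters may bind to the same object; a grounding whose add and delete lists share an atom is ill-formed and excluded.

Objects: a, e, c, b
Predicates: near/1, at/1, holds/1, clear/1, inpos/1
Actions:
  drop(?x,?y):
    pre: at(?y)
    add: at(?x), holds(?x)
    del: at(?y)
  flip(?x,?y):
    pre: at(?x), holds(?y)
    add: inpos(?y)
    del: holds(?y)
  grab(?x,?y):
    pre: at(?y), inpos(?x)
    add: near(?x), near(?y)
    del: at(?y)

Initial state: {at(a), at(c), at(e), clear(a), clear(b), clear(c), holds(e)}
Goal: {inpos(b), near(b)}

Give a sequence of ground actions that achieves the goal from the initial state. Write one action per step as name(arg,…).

drop(b,a); flip(e,b); grab(b,e)

1. drop(b,a)  →  {at(b), at(c), at(e), clear(a), clear(b), clear(c), holds(b), holds(e)}
2. flip(e,b)  →  {at(b), at(c), at(e), clear(a), clear(b), clear(c), holds(e), inpos(b)}
3. grab(b,e)  →  {at(b), at(c), clear(a), clear(b), clear(c), holds(e), inpos(b), near(b), near(e)}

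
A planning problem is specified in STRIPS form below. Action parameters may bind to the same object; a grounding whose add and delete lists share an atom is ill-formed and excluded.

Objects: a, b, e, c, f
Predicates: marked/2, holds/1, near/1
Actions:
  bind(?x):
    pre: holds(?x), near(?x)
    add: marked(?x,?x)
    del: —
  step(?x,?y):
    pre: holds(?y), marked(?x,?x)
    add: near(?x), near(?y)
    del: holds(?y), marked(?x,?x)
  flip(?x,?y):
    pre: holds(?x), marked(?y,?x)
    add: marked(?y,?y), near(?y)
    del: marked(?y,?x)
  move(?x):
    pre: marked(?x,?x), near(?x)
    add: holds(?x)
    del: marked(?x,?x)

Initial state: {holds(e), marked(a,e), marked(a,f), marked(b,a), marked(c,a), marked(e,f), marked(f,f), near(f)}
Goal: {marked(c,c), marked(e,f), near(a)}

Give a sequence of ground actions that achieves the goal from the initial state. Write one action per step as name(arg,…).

flip(e,a); move(a); flip(a,c)

1. flip(e,a)  →  {holds(e), marked(a,a), marked(a,f), marked(b,a), marked(c,a), marked(e,f), marked(f,f), near(a), near(f)}
2. move(a)  →  {holds(a), holds(e), marked(a,f), marked(b,a), marked(c,a), marked(e,f), marked(f,f), near(a), near(f)}
3. flip(a,c)  →  {holds(a), holds(e), marked(a,f), marked(b,a), marked(c,c), marked(e,f), marked(f,f), near(a), near(c), near(f)}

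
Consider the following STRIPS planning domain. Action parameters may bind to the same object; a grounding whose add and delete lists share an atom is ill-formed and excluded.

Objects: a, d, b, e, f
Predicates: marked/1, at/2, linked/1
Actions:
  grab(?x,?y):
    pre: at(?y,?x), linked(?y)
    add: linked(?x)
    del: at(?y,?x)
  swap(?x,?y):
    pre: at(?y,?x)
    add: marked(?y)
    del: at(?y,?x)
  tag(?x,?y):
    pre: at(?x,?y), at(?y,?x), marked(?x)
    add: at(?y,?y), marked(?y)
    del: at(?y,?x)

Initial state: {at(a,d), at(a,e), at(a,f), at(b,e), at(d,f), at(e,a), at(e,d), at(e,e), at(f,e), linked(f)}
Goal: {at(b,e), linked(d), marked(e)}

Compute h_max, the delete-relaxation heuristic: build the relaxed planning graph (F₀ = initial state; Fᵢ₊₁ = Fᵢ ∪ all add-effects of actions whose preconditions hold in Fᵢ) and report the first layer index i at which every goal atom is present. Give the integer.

2

F0 = init (10 atoms)
F1 = F0 ∪ {linked(e), marked(a), marked(b), marked(d), marked(e), marked(f)}  (16 atoms)
F2 = F1 ∪ {at(a,a), linked(a), linked(d)}  (19 atoms)
goal ⊆ F2  ⇒  h_max = 2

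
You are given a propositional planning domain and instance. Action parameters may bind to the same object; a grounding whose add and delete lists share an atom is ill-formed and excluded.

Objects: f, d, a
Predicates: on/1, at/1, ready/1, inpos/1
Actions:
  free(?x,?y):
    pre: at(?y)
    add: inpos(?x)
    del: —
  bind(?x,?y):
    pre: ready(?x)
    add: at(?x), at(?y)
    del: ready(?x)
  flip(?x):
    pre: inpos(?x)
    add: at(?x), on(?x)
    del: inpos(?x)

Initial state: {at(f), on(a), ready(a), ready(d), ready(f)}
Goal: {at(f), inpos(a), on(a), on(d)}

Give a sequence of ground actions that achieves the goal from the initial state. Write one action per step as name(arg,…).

free(d,f); free(a,f); flip(d)

1. free(d,f)  →  {at(f), inpos(d), on(a), ready(a), ready(d), ready(f)}
2. free(a,f)  →  {at(f), inpos(a), inpos(d), on(a), ready(a), ready(d), ready(f)}
3. flip(d)  →  {at(d), at(f), inpos(a), on(a), on(d), ready(a), ready(d), ready(f)}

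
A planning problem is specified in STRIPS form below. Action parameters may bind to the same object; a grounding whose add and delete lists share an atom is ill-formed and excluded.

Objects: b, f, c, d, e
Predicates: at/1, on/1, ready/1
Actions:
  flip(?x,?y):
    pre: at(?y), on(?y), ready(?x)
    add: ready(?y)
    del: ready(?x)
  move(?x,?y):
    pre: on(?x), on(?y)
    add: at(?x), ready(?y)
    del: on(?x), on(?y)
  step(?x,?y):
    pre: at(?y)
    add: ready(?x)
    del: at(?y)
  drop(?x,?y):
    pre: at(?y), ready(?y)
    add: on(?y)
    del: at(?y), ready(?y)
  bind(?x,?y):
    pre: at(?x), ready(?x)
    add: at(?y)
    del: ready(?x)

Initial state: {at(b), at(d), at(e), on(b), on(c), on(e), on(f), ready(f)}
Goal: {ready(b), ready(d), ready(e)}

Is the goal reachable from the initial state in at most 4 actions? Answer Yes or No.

Yes

1. flip(f,b)  →  {at(b), at(d), at(e), on(b), on(c), on(e), on(f), ready(b)}
2. move(b,e)  →  {at(b), at(d), at(e), on(c), on(f), ready(b), ready(e)}
3. step(d,b)  →  {at(d), at(e), on(c), on(f), ready(b), ready(d), ready(e)}
optimal plan length = 3; 3 ≤ 4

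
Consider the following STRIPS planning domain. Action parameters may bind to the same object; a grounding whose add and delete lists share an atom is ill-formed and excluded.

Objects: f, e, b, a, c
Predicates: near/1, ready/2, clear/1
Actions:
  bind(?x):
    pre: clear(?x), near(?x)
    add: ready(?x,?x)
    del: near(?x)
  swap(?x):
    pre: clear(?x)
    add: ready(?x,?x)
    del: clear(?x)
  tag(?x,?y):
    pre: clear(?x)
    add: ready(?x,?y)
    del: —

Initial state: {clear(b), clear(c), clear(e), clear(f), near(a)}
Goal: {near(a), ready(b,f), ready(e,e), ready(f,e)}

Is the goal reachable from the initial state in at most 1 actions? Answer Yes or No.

1. swap(e)  →  {clear(b), clear(c), clear(f), near(a), ready(e,e)}
2. tag(f,e)  →  {clear(b), clear(c), clear(f), near(a), ready(e,e), ready(f,e)}
3. tag(b,f)  →  {clear(b), clear(c), clear(f), near(a), ready(b,f), ready(e,e), ready(f,e)}
optimal plan length = 3; 3 > 1

No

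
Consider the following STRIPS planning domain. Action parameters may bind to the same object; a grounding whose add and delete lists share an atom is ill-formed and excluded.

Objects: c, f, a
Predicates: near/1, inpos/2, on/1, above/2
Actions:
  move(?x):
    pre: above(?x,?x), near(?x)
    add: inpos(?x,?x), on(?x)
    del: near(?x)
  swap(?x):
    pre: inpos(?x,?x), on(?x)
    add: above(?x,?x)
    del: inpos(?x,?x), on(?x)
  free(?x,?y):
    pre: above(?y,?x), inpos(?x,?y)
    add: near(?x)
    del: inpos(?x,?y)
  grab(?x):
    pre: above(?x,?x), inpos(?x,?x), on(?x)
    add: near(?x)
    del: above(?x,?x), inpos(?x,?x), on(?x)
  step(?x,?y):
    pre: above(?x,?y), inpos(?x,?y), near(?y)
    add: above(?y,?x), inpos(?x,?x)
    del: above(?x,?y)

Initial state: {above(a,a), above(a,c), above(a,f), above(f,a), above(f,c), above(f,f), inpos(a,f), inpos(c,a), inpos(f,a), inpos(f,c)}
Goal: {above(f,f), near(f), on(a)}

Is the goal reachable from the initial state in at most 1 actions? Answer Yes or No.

No

1. free(f,a)  →  {above(a,a), above(a,c), above(a,f), above(f,a), above(f,c), above(f,f), inpos(a,f), inpos(c,a), inpos(f,c), near(f)}
2. free(a,f)  →  {above(a,a), above(a,c), above(a,f), above(f,a), above(f,c), above(f,f), inpos(c,a), inpos(f,c), near(a), near(f)}
3. move(a)  →  {above(a,a), above(a,c), above(a,f), above(f,a), above(f,c), above(f,f), inpos(a,a), inpos(c,a), inpos(f,c), near(f), on(a)}
optimal plan length = 3; 3 > 1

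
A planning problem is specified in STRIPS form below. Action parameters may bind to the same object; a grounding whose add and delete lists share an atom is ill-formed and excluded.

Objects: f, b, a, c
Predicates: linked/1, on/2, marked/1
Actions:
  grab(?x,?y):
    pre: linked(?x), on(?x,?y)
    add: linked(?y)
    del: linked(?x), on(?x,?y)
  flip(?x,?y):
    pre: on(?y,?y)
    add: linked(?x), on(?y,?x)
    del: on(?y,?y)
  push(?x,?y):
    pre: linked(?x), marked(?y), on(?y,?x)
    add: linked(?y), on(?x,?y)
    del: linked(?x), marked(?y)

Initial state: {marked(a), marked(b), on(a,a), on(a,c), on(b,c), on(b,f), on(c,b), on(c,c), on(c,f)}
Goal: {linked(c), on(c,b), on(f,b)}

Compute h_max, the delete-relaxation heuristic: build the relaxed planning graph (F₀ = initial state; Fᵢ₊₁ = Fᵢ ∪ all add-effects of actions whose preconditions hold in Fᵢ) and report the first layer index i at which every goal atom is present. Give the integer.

F0 = init (9 atoms)
F1 = F0 ∪ {linked(a), linked(b), linked(c), linked(f), on(a,b), on(a,f), on(c,a)}  (16 atoms)
F2 = F1 ∪ {on(b,a), on(f,a), on(f,b)}  (19 atoms)
goal ⊆ F2  ⇒  h_max = 2

2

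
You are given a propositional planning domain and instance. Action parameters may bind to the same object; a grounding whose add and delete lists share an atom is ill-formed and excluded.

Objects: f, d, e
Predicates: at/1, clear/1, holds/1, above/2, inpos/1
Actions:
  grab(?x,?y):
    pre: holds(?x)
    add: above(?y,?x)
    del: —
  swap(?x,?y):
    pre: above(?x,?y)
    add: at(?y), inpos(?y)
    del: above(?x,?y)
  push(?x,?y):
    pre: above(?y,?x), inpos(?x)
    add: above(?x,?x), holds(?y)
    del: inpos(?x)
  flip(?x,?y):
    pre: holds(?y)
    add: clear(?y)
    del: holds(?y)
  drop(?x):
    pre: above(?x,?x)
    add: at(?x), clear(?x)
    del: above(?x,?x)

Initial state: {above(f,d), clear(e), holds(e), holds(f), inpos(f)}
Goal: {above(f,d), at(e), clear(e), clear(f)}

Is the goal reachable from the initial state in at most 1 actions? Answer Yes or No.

1. grab(e,f)  →  {above(f,d), above(f,e), clear(e), holds(e), holds(f), inpos(f)}
2. swap(f,e)  →  {above(f,d), at(e), clear(e), holds(e), holds(f), inpos(e), inpos(f)}
3. flip(f,f)  →  {above(f,d), at(e), clear(e), clear(f), holds(e), inpos(e), inpos(f)}
optimal plan length = 3; 3 > 1

No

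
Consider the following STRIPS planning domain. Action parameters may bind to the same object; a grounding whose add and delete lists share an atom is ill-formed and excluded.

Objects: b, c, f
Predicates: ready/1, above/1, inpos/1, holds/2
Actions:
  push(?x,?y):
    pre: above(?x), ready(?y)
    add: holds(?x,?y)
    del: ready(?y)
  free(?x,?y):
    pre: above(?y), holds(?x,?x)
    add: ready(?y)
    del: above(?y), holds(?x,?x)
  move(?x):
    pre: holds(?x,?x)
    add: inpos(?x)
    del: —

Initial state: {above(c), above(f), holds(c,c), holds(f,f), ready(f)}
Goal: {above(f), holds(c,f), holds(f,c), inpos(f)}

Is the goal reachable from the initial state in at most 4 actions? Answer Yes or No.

1. push(c,f)  →  {above(c), above(f), holds(c,c), holds(c,f), holds(f,f)}
2. free(c,c)  →  {above(f), holds(c,f), holds(f,f), ready(c)}
3. push(f,c)  →  {above(f), holds(c,f), holds(f,c), holds(f,f)}
4. move(f)  →  {above(f), holds(c,f), holds(f,c), holds(f,f), inpos(f)}
optimal plan length = 4; 4 ≤ 4

Yes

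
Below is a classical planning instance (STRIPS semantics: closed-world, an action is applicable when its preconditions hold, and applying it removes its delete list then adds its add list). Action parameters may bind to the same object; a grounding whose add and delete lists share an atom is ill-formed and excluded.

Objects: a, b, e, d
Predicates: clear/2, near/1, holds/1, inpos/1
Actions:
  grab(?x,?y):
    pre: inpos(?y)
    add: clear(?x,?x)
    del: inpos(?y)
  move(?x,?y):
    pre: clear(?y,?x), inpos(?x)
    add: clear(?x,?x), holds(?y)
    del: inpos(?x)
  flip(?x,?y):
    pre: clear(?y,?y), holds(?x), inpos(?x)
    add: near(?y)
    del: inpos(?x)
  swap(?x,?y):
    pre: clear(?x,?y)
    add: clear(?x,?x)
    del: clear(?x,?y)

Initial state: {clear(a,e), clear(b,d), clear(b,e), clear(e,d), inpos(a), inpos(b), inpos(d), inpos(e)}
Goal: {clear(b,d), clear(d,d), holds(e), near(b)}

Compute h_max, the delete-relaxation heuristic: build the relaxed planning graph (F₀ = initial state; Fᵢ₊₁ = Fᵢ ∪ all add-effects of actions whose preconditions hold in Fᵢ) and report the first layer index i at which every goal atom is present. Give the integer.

2

F0 = init (8 atoms)
F1 = F0 ∪ {clear(a,a), clear(b,b), clear(d,d), clear(e,e), holds(a), holds(b), holds(e)}  (15 atoms)
F2 = F1 ∪ {holds(d), near(a), near(b), near(d), near(e)}  (20 atoms)
goal ⊆ F2  ⇒  h_max = 2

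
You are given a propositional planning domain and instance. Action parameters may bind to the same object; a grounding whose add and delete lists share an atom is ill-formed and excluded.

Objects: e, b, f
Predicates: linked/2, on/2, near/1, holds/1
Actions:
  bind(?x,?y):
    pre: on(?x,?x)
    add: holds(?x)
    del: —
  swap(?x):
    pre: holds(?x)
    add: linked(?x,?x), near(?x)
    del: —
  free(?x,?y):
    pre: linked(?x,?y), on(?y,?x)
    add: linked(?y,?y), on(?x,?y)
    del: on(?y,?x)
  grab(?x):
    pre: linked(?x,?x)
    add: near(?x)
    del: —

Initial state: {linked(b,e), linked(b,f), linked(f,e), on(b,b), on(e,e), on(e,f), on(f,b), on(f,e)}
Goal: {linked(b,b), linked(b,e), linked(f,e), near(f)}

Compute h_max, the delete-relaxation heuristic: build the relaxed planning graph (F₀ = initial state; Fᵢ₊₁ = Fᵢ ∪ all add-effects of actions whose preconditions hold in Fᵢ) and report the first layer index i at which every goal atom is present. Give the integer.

F0 = init (8 atoms)
F1 = F0 ∪ {holds(b), holds(e), linked(e,e), linked(f,f), on(b,f)}  (13 atoms)
F2 = F1 ∪ {linked(b,b), near(b), near(e), near(f)}  (17 atoms)
goal ⊆ F2  ⇒  h_max = 2

2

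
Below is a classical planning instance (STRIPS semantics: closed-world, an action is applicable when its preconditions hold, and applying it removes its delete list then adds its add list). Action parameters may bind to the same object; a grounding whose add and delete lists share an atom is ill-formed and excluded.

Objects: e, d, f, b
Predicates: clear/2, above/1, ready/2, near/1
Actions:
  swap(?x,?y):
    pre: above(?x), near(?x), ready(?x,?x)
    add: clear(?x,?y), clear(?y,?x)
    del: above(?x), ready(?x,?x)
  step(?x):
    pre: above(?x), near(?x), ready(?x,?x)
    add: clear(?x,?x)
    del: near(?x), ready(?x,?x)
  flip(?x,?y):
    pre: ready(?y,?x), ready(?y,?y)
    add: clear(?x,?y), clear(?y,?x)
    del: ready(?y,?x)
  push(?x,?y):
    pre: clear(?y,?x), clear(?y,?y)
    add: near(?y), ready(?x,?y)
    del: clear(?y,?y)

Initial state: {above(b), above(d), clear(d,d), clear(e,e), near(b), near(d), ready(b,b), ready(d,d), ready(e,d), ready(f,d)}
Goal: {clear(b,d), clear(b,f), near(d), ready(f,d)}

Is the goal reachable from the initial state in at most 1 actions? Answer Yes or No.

No

1. swap(d,b)  →  {above(b), clear(b,d), clear(d,b), clear(d,d), clear(e,e), near(b), near(d), ready(b,b), ready(e,d), ready(f,d)}
2. swap(b,f)  →  {clear(b,d), clear(b,f), clear(d,b), clear(d,d), clear(e,e), clear(f,b), near(b), near(d), ready(e,d), ready(f,d)}
optimal plan length = 2; 2 > 1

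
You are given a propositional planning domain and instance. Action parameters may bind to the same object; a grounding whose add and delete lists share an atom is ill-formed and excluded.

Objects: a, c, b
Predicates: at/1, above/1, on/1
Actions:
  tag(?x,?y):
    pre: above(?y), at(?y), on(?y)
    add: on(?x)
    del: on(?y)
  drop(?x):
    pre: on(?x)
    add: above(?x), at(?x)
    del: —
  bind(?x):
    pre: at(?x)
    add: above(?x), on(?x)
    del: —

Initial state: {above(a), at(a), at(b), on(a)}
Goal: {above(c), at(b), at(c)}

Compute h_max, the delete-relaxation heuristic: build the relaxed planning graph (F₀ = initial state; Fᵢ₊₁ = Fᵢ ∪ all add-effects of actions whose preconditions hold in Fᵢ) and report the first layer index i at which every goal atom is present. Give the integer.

F0 = init (4 atoms)
F1 = F0 ∪ {above(b), on(b), on(c)}  (7 atoms)
F2 = F1 ∪ {above(c), at(c)}  (9 atoms)
goal ⊆ F2  ⇒  h_max = 2

2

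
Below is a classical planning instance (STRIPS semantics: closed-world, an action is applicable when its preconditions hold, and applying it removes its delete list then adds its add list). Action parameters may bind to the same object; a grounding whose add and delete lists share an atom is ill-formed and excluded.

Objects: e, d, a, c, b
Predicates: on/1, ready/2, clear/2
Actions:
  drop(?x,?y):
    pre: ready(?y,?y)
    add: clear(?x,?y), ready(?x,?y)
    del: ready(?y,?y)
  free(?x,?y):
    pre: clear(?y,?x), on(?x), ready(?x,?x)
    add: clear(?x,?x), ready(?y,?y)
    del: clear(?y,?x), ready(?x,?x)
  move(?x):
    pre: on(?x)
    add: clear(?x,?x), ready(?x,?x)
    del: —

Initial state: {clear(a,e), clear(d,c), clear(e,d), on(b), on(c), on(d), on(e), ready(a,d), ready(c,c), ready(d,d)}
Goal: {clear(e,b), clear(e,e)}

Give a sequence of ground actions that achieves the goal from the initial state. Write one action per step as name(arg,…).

move(e); move(b); drop(e,b)

1. move(e)  →  {clear(a,e), clear(d,c), clear(e,d), clear(e,e), on(b), on(c), on(d), on(e), ready(a,d), ready(c,c), ready(d,d), ready(e,e)}
2. move(b)  →  {clear(a,e), clear(b,b), clear(d,c), clear(e,d), clear(e,e), on(b), on(c), on(d), on(e), ready(a,d), ready(b,b), ready(c,c), ready(d,d), ready(e,e)}
3. drop(e,b)  →  {clear(a,e), clear(b,b), clear(d,c), clear(e,b), clear(e,d), clear(e,e), on(b), on(c), on(d), on(e), ready(a,d), ready(c,c), ready(d,d), ready(e,b), ready(e,e)}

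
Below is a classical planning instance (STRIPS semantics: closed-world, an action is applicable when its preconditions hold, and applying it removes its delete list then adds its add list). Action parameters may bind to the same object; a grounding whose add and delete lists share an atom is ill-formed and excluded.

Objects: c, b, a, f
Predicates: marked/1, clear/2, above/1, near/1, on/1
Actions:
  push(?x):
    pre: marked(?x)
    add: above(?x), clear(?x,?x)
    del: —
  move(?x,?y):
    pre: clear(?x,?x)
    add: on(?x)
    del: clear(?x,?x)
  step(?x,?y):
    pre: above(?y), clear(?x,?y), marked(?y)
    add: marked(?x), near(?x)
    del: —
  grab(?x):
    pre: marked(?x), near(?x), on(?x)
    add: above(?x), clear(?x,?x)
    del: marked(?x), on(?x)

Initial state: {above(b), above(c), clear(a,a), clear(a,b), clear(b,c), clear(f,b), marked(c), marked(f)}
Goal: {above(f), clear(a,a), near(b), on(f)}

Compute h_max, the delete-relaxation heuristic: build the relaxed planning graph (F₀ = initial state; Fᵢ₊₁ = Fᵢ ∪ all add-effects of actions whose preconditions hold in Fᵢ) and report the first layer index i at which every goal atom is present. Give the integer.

2

F0 = init (8 atoms)
F1 = F0 ∪ {above(f), clear(c,c), clear(f,f), marked(b), near(b), on(a)}  (14 atoms)
F2 = F1 ∪ {clear(b,b), marked(a), near(a), near(c), near(f), on(c), on(f)}  (21 atoms)
goal ⊆ F2  ⇒  h_max = 2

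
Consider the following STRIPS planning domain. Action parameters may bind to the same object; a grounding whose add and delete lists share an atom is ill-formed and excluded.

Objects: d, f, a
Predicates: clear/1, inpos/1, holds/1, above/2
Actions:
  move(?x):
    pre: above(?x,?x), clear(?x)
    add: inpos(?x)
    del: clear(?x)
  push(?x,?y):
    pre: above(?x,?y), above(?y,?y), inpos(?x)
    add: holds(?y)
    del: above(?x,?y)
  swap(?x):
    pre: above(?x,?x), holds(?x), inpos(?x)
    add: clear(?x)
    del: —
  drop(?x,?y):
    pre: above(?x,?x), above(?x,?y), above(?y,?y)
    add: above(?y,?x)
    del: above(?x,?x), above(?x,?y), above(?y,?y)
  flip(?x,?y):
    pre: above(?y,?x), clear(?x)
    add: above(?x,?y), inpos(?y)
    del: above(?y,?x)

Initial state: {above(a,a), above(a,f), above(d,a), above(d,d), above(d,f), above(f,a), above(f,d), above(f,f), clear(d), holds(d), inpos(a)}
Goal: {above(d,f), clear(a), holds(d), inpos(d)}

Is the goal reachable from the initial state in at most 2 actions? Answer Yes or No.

1. move(d)  →  {above(a,a), above(a,f), above(d,a), above(d,d), above(d,f), above(f,a), above(f,d), above(f,f), holds(d), inpos(a), inpos(d)}
2. push(d,a)  →  {above(a,a), above(a,f), above(d,d), above(d,f), above(f,a), above(f,d), above(f,f), holds(a), holds(d), inpos(a), inpos(d)}
3. swap(a)  →  {above(a,a), above(a,f), above(d,d), above(d,f), above(f,a), above(f,d), above(f,f), clear(a), holds(a), holds(d), inpos(a), inpos(d)}
optimal plan length = 3; 3 > 2

No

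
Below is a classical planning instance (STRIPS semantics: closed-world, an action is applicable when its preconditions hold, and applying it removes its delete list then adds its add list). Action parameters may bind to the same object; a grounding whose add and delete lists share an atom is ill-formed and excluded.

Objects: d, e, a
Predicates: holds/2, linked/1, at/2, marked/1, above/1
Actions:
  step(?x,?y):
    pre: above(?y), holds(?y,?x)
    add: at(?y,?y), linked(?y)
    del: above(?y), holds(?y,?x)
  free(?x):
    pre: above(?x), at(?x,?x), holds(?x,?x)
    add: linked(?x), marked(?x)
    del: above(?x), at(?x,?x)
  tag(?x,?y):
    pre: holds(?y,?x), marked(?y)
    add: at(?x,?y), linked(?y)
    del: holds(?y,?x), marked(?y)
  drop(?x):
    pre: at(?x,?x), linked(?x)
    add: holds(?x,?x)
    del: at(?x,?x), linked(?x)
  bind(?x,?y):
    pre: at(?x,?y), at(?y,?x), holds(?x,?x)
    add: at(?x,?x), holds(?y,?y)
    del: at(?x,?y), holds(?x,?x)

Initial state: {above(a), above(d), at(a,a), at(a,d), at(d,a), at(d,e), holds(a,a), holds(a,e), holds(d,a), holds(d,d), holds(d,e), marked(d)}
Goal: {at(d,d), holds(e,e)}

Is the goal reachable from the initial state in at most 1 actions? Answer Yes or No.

1. tag(e,d)  →  {above(a), above(d), at(a,a), at(a,d), at(d,a), at(d,e), at(e,d), holds(a,a), holds(a,e), holds(d,a), holds(d,d), linked(d)}
2. bind(d,e)  →  {above(a), above(d), at(a,a), at(a,d), at(d,a), at(d,d), at(e,d), holds(a,a), holds(a,e), holds(d,a), holds(e,e), linked(d)}
optimal plan length = 2; 2 > 1

No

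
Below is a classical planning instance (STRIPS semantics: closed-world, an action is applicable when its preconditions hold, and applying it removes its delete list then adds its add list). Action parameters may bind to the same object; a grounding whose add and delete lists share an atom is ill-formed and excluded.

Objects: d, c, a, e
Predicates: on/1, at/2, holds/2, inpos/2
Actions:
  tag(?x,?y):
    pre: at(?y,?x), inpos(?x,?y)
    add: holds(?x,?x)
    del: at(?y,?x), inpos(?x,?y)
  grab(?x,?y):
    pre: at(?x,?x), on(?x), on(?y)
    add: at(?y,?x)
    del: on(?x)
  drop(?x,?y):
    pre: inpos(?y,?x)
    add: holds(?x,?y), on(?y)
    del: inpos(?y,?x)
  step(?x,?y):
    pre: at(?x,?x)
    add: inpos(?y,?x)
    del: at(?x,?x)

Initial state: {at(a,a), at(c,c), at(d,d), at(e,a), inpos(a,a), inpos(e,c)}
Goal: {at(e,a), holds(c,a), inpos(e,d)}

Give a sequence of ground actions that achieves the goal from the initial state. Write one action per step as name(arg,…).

step(d,e); step(c,a); drop(c,a)

1. step(d,e)  →  {at(a,a), at(c,c), at(e,a), inpos(a,a), inpos(e,c), inpos(e,d)}
2. step(c,a)  →  {at(a,a), at(e,a), inpos(a,a), inpos(a,c), inpos(e,c), inpos(e,d)}
3. drop(c,a)  →  {at(a,a), at(e,a), holds(c,a), inpos(a,a), inpos(e,c), inpos(e,d), on(a)}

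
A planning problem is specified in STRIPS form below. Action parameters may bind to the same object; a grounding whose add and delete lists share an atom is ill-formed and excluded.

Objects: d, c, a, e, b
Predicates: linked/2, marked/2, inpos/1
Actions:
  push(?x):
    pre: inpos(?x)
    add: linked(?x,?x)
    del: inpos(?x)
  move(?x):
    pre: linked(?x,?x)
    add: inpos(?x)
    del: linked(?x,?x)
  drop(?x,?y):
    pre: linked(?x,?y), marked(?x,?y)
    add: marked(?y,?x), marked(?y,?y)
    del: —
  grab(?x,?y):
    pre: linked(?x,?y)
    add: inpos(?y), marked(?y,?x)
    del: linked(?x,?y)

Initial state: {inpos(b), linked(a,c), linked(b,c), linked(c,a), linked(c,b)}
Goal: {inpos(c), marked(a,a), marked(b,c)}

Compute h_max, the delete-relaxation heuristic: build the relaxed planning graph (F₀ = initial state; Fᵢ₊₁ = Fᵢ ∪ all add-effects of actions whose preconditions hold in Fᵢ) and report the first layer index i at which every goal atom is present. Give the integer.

2

F0 = init (5 atoms)
F1 = F0 ∪ {inpos(a), inpos(c), linked(b,b), marked(a,c), marked(b,c), marked(c,a), marked(c,b)}  (12 atoms)
F2 = F1 ∪ {linked(a,a), linked(c,c), marked(a,a), marked(b,b), marked(c,c)}  (17 atoms)
goal ⊆ F2  ⇒  h_max = 2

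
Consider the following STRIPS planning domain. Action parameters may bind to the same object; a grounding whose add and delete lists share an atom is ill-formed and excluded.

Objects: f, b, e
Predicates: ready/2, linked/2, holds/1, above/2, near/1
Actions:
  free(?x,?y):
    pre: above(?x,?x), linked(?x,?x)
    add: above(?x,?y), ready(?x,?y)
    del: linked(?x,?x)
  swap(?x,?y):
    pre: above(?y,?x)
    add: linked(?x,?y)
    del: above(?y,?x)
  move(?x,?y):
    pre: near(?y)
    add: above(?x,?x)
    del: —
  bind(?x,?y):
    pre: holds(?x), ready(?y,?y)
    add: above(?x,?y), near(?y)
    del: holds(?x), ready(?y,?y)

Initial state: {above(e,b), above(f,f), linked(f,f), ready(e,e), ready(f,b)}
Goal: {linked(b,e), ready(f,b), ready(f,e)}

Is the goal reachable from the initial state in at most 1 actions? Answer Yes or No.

1. free(f,e)  →  {above(e,b), above(f,e), above(f,f), ready(e,e), ready(f,b), ready(f,e)}
2. swap(b,e)  →  {above(f,e), above(f,f), linked(b,e), ready(e,e), ready(f,b), ready(f,e)}
optimal plan length = 2; 2 > 1

No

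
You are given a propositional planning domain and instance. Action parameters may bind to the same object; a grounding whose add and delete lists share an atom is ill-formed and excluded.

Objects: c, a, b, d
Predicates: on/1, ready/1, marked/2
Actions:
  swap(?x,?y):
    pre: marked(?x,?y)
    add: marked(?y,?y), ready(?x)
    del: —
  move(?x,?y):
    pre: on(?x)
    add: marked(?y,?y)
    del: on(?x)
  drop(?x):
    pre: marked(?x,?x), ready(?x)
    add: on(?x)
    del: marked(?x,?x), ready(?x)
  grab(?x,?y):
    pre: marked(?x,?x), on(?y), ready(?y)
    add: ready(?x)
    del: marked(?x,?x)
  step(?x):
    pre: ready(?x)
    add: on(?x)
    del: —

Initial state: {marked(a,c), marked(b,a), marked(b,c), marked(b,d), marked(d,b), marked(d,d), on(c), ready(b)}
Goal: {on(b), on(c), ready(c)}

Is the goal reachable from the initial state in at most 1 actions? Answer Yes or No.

1. swap(a,c)  →  {marked(a,c), marked(b,a), marked(b,c), marked(b,d), marked(c,c), marked(d,b), marked(d,d), on(c), ready(a), ready(b)}
2. swap(c,c)  →  {marked(a,c), marked(b,a), marked(b,c), marked(b,d), marked(c,c), marked(d,b), marked(d,d), on(c), ready(a), ready(b), ready(c)}
3. step(b)  →  {marked(a,c), marked(b,a), marked(b,c), marked(b,d), marked(c,c), marked(d,b), marked(d,d), on(b), on(c), ready(a), ready(b), ready(c)}
optimal plan length = 3; 3 > 1

No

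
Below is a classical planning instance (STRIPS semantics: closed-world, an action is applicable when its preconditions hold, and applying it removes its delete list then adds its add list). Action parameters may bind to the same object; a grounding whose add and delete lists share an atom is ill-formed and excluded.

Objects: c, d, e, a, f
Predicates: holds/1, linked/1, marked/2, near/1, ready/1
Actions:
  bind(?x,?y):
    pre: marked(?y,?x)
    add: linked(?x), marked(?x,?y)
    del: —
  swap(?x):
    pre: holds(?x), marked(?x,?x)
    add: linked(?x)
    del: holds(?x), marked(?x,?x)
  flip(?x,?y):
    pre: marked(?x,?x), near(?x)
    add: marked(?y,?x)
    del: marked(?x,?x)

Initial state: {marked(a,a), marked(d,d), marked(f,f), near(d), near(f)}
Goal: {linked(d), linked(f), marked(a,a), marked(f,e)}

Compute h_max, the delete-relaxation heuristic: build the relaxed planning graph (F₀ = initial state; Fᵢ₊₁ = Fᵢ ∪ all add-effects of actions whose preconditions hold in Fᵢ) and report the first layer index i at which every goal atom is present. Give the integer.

F0 = init (5 atoms)
F1 = F0 ∪ {linked(a), linked(d), linked(f), marked(a,d), marked(a,f), marked(c,d), marked(c,f), marked(d,f), marked(e,d), marked(e,f), marked(f,d)}  (16 atoms)
F2 = F1 ∪ {marked(d,a), marked(d,c), marked(d,e), marked(f,a), marked(f,c), marked(f,e)}  (22 atoms)
goal ⊆ F2  ⇒  h_max = 2

2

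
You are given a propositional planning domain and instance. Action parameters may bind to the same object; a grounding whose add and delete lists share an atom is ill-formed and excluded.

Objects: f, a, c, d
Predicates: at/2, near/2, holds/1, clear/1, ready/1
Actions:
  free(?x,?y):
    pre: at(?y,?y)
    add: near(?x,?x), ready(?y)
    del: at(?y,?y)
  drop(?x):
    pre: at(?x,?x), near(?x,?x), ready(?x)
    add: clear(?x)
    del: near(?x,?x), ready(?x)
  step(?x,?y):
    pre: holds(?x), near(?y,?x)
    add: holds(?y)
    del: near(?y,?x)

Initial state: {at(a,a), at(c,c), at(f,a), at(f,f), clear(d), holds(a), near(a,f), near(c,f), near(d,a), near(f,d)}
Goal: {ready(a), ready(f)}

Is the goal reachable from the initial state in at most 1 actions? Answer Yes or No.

1. free(f,f)  →  {at(a,a), at(c,c), at(f,a), clear(d), holds(a), near(a,f), near(c,f), near(d,a), near(f,d), near(f,f), ready(f)}
2. free(f,a)  →  {at(c,c), at(f,a), clear(d), holds(a), near(a,f), near(c,f), near(d,a), near(f,d), near(f,f), ready(a), ready(f)}
optimal plan length = 2; 2 > 1

No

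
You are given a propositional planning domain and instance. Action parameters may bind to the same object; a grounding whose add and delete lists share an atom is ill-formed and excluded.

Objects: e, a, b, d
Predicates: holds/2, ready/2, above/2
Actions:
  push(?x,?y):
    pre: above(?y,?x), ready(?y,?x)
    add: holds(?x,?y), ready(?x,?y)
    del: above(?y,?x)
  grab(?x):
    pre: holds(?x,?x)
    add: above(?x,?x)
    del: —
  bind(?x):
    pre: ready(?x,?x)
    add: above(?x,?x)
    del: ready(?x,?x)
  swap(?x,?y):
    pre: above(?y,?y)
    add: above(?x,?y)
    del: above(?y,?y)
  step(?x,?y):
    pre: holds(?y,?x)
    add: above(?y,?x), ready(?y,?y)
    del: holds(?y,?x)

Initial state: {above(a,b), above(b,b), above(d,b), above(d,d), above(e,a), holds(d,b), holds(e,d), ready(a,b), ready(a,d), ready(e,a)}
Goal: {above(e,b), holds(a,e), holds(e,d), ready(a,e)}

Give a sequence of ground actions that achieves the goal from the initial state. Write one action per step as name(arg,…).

1. push(a,e)  →  {above(a,b), above(b,b), above(d,b), above(d,d), holds(a,e), holds(d,b), holds(e,d), ready(a,b), ready(a,d), ready(a,e), ready(e,a)}
2. swap(e,b)  →  {above(a,b), above(d,b), above(d,d), above(e,b), holds(a,e), holds(d,b), holds(e,d), ready(a,b), ready(a,d), ready(a,e), ready(e,a)}

push(a,e); swap(e,b)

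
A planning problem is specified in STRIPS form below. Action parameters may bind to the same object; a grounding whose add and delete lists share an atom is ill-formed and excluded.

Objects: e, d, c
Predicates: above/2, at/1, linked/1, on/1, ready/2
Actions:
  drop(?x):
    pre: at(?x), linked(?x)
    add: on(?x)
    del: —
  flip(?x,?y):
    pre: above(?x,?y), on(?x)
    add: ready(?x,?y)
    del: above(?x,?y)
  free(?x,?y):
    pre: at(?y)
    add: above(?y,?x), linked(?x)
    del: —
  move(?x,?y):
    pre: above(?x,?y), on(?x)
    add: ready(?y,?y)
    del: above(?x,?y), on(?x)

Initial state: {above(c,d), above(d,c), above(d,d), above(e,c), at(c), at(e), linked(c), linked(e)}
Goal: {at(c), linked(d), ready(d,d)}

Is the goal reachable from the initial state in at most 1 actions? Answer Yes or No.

No

1. drop(e)  →  {above(c,d), above(d,c), above(d,d), above(e,c), at(c), at(e), linked(c), linked(e), on(e)}
2. free(d,e)  →  {above(c,d), above(d,c), above(d,d), above(e,c), above(e,d), at(c), at(e), linked(c), linked(d), linked(e), on(e)}
3. move(e,d)  →  {above(c,d), above(d,c), above(d,d), above(e,c), at(c), at(e), linked(c), linked(d), linked(e), ready(d,d)}
optimal plan length = 3; 3 > 1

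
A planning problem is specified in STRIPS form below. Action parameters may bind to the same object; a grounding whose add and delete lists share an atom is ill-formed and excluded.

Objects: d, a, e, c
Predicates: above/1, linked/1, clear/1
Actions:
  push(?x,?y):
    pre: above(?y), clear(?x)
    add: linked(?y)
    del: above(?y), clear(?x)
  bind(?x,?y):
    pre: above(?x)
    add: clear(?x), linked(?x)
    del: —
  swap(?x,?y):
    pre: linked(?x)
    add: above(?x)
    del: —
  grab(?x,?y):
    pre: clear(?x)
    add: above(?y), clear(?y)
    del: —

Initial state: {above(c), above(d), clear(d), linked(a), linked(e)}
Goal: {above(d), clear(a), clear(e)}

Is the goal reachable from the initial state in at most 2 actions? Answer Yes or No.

1. grab(d,a)  →  {above(a), above(c), above(d), clear(a), clear(d), linked(a), linked(e)}
2. grab(d,e)  →  {above(a), above(c), above(d), above(e), clear(a), clear(d), clear(e), linked(a), linked(e)}
optimal plan length = 2; 2 ≤ 2

Yes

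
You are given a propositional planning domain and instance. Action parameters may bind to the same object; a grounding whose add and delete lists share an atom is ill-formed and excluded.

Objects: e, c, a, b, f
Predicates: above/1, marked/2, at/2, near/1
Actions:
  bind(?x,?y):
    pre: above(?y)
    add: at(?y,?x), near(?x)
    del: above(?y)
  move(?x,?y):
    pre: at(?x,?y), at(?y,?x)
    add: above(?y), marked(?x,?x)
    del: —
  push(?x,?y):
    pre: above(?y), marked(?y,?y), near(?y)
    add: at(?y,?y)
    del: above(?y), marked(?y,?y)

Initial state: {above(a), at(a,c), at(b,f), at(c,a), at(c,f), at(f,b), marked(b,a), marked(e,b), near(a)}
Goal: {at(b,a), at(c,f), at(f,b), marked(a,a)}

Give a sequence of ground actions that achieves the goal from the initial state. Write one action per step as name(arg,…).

move(a,c); move(f,b); bind(a,b)

1. move(a,c)  →  {above(a), above(c), at(a,c), at(b,f), at(c,a), at(c,f), at(f,b), marked(a,a), marked(b,a), marked(e,b), near(a)}
2. move(f,b)  →  {above(a), above(b), above(c), at(a,c), at(b,f), at(c,a), at(c,f), at(f,b), marked(a,a), marked(b,a), marked(e,b), marked(f,f), near(a)}
3. bind(a,b)  →  {above(a), above(c), at(a,c), at(b,a), at(b,f), at(c,a), at(c,f), at(f,b), marked(a,a), marked(b,a), marked(e,b), marked(f,f), near(a)}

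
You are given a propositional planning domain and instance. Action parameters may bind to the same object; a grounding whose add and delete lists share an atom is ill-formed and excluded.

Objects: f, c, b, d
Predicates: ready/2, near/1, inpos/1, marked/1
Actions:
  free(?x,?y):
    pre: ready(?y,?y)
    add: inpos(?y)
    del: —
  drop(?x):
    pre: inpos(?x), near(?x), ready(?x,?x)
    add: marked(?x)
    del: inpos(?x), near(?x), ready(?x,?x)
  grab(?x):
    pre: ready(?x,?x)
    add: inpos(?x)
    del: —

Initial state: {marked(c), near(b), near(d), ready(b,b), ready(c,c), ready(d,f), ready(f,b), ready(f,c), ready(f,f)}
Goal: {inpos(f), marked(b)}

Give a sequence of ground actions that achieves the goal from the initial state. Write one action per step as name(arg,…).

1. free(f,f)  →  {inpos(f), marked(c), near(b), near(d), ready(b,b), ready(c,c), ready(d,f), ready(f,b), ready(f,c), ready(f,f)}
2. free(f,b)  →  {inpos(b), inpos(f), marked(c), near(b), near(d), ready(b,b), ready(c,c), ready(d,f), ready(f,b), ready(f,c), ready(f,f)}
3. drop(b)  →  {inpos(f), marked(b), marked(c), near(d), ready(c,c), ready(d,f), ready(f,b), ready(f,c), ready(f,f)}

free(f,f); free(f,b); drop(b)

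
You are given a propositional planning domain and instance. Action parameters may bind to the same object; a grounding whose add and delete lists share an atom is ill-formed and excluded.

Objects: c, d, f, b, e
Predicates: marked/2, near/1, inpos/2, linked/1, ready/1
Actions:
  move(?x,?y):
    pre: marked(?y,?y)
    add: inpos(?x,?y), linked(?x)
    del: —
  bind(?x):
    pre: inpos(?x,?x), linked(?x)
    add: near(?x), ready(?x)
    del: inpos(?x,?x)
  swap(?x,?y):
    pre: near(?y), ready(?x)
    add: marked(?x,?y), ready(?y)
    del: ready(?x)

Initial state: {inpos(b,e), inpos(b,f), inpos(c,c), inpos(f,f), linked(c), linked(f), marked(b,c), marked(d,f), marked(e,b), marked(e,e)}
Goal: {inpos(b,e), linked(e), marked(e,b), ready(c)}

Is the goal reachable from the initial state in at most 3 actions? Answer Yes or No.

1. move(e,e)  →  {inpos(b,e), inpos(b,f), inpos(c,c), inpos(e,e), inpos(f,f), linked(c), linked(e), linked(f), marked(b,c), marked(d,f), marked(e,b), marked(e,e)}
2. bind(c)  →  {inpos(b,e), inpos(b,f), inpos(e,e), inpos(f,f), linked(c), linked(e), linked(f), marked(b,c), marked(d,f), marked(e,b), marked(e,e), near(c), ready(c)}
optimal plan length = 2; 2 ≤ 3

Yes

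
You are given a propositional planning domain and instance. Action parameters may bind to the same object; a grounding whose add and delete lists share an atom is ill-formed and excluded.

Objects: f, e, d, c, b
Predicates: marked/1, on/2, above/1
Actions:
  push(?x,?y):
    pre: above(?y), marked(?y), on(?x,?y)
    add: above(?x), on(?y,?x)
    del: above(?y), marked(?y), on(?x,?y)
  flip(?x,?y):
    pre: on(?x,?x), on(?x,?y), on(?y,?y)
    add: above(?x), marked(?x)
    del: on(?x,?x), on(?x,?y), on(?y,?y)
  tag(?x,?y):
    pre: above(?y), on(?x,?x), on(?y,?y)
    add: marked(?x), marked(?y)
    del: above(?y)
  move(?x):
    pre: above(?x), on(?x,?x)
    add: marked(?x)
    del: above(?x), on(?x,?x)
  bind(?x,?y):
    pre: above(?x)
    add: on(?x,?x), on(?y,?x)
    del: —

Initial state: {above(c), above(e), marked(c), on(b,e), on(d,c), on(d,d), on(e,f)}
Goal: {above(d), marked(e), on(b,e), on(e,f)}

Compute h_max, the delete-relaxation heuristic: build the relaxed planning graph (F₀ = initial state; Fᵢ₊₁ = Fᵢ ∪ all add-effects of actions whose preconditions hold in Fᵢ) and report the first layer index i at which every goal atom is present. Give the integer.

F0 = init (7 atoms)
F1 = F0 ∪ {above(d), marked(d), on(b,c), on(c,c), on(c,d), on(c,e), on(d,e), on(e,c), on(e,e), on(f,c), on(f,e)}  (18 atoms)
F2 = F1 ∪ {above(b), above(f), marked(e), on(b,d), on(c,b), on(c,f), on(e,d), on(f,d)}  (26 atoms)
goal ⊆ F2  ⇒  h_max = 2

2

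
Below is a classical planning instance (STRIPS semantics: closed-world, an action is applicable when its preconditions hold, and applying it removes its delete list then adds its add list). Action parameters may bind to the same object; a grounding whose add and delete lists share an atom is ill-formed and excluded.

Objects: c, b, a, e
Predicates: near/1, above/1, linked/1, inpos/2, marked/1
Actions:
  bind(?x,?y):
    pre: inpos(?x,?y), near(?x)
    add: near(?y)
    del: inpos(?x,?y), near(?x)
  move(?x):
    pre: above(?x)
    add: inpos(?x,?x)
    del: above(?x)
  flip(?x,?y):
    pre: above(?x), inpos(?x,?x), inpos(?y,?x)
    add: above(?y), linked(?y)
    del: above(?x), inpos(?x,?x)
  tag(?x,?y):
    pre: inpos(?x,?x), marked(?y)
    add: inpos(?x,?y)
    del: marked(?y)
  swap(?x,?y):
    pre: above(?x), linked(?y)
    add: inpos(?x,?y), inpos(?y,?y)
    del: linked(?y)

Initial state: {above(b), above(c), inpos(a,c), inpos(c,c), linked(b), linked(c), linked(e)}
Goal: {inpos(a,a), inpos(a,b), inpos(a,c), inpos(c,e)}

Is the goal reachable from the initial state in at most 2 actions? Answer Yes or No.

1. swap(c,e)  →  {above(b), above(c), inpos(a,c), inpos(c,c), inpos(c,e), inpos(e,e), linked(b), linked(c)}
2. flip(c,a)  →  {above(a), above(b), inpos(a,c), inpos(c,e), inpos(e,e), linked(a), linked(b), linked(c)}
3. swap(b,a)  →  {above(a), above(b), inpos(a,a), inpos(a,c), inpos(b,a), inpos(c,e), inpos(e,e), linked(b), linked(c)}
4. swap(a,b)  →  {above(a), above(b), inpos(a,a), inpos(a,b), inpos(a,c), inpos(b,a), inpos(b,b), inpos(c,e), inpos(e,e), linked(c)}
optimal plan length = 4; 4 > 2

No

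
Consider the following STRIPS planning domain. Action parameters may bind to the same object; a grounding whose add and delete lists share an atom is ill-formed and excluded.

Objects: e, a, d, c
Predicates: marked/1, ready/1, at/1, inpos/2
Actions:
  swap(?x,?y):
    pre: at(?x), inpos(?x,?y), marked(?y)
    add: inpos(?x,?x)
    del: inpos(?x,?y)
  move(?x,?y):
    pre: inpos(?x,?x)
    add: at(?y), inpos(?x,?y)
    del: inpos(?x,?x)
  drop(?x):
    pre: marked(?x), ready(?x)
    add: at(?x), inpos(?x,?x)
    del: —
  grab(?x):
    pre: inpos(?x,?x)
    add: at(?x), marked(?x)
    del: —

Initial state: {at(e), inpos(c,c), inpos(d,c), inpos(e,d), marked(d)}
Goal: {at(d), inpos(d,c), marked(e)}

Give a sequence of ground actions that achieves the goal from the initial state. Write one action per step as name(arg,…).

swap(e,d); move(c,d); grab(e)

1. swap(e,d)  →  {at(e), inpos(c,c), inpos(d,c), inpos(e,e), marked(d)}
2. move(c,d)  →  {at(d), at(e), inpos(c,d), inpos(d,c), inpos(e,e), marked(d)}
3. grab(e)  →  {at(d), at(e), inpos(c,d), inpos(d,c), inpos(e,e), marked(d), marked(e)}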